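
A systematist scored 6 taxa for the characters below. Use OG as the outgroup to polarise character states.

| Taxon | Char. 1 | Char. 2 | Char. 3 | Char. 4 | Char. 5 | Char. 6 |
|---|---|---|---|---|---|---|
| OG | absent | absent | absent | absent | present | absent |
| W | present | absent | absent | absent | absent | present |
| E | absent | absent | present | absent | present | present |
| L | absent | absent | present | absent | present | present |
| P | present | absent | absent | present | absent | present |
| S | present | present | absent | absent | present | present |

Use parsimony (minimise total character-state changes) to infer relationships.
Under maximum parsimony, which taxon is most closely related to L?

Character polarity is set by the outgroup: the derived state is whichever differs from the outgroup's state, so for Char. 5 the derived state is 'absent', and for the remaining characters it is 'present'.
Char. 1: derived state 'present' in P, S, and W only — synapomorphy for {P, S, W}.
Char. 2: derived state 'present' in S only — an autapomorphy, so it tells us nothing about relationships among taxa.
Char. 3: derived state 'present' in E and L only — synapomorphy for {E, L}.
Char. 4: derived state 'present' in P only — an autapomorphy, so it tells us nothing about relationships among taxa.
Only P and W show the derived state 'absent' for Char. 5, supporting them as a clade.
Char. 6 (derived state 'present') is shared by all ingroup taxa — unites the whole ingroup.
Most parsimonious ingroup topology: ((S,(W,P)),(E,L)).
L and E form a cherry on this tree, so they are sister taxa.

E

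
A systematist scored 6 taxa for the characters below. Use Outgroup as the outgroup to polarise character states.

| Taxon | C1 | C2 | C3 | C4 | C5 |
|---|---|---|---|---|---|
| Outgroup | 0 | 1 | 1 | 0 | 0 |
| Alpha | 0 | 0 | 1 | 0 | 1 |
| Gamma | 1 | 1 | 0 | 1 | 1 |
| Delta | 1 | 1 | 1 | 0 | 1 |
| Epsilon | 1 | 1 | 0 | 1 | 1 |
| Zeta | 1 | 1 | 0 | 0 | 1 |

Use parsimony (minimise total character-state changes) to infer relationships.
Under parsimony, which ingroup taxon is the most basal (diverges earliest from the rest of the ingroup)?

Character polarity is set by the outgroup: the derived state is whichever differs from the outgroup's state, so for C2, C3 the derived state is '0', and for the remaining characters it is '1'.
C1 (derived state '1') is shared by Delta, Epsilon, Gamma, and Zeta — a synapomorphy uniting that clade.
C2 (derived state '0') is unique to Alpha (autapomorphy; uninformative for grouping).
C3 (derived state '0') is shared by Epsilon, Gamma, and Zeta — a synapomorphy uniting that clade.
C4: derived state '1' in Epsilon and Gamma only — synapomorphy for {Epsilon, Gamma}.
All ingroup taxa share the derived state '1' for C5; it defines the ingroup but does not resolve relationships within it.
Most parsimonious ingroup topology: (Alpha,(((Gamma,Epsilon),Zeta),Delta)).
Alpha is sister to the clade containing all other ingroup taxa, so it is the earliest-diverging (most basal) ingroup lineage.

Alpha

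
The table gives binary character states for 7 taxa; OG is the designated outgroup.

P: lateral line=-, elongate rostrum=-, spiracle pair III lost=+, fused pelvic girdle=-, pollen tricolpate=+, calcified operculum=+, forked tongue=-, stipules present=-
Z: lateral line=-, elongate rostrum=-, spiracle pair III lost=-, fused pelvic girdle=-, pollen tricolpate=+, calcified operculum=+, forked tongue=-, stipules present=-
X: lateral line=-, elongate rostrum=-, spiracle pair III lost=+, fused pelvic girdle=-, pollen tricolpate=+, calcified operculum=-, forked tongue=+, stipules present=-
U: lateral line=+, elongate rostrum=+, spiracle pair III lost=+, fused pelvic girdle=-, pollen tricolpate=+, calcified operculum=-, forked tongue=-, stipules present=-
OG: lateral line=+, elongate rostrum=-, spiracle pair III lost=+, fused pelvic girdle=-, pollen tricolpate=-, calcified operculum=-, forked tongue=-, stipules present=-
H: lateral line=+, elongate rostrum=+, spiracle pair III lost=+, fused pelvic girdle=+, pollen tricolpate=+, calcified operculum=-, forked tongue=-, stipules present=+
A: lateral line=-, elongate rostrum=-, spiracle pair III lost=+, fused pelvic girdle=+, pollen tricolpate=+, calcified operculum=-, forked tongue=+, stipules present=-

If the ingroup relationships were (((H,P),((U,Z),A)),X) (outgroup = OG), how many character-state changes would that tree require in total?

14

Map each character onto (((H,P),((U,Z),A)),X) (rooted by OG) and count the minimum state changes it requires (Fitch parsimony):
lateral line: 3; elongate rostrum: 2; spiracle pair III lost: 1; fused pelvic girdle: 2; pollen tricolpate: 1; calcified operculum: 2; forked tongue: 2; stipules present: 1.
Total tree length = 14.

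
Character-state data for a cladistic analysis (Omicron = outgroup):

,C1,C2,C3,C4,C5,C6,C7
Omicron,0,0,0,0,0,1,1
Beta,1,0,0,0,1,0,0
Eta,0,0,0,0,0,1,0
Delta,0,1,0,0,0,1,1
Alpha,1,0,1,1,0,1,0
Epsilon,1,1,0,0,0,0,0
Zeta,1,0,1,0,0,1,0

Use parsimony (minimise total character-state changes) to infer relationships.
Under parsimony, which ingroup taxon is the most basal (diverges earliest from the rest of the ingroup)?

Delta

Character polarity is set by the outgroup: the derived state is whichever differs from the outgroup's state, so for C6, C7 the derived state is '0', and for the remaining characters it is '1'.
C1 (derived state '1') is shared by Alpha, Beta, Epsilon, and Zeta — a synapomorphy uniting that clade.
C2 groups Delta and Epsilon, which is incompatible with the clades supported by the remaining characters; treating it as convergent (homoplasy) costs fewer steps than any alternative tree.
C3: derived state '1' in Alpha and Zeta only — synapomorphy for {Alpha, Zeta}.
C4: derived state '1' in Alpha only — an autapomorphy, so it tells us nothing about relationships among taxa.
C5 (derived state '1') is unique to Beta (autapomorphy; uninformative for grouping).
C6: derived state '0' in Beta and Epsilon only — synapomorphy for {Beta, Epsilon}.
C7 (derived state '0') is shared by Alpha, Beta, Epsilon, Eta, and Zeta — a synapomorphy uniting that clade.
Most parsimonious ingroup topology: ((((Beta,Epsilon),(Alpha,Zeta)),Eta),Delta).
Delta is sister to the clade containing all other ingroup taxa, so it is the earliest-diverging (most basal) ingroup lineage.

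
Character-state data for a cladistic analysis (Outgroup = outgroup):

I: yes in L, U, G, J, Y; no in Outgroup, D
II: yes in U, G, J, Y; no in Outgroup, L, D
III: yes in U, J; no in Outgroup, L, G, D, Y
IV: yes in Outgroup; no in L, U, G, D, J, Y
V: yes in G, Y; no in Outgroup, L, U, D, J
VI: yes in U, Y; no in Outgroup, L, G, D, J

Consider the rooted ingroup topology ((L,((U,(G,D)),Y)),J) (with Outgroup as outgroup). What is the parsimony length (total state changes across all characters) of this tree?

Map each character onto ((L,((U,(G,D)),Y)),J) (rooted by Outgroup) and count the minimum state changes it requires (Fitch parsimony):
I: 2; II: 3; III: 2; IV: 1; V: 2; VI: 2.
Total tree length = 12.

12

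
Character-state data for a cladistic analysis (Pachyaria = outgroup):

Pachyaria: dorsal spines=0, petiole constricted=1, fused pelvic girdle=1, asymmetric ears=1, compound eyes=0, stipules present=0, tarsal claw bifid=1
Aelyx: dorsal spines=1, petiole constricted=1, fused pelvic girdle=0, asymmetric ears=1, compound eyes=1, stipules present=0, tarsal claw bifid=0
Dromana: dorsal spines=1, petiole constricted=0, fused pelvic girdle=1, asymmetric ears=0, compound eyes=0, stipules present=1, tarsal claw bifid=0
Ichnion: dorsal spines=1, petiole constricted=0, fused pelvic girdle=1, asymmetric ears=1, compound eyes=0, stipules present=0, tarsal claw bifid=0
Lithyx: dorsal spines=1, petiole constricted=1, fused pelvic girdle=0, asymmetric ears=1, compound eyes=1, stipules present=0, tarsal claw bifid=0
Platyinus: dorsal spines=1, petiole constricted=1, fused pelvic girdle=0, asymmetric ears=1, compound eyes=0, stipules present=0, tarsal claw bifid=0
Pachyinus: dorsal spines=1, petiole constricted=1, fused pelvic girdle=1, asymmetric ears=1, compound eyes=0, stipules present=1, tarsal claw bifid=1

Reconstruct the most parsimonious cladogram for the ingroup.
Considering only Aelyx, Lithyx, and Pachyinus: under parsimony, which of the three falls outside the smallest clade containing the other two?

Character polarity is set by the outgroup: the derived state is whichever differs from the outgroup's state, so for petiole constricted, fused pelvic girdle, asymmetric ears, tarsal claw bifid the derived state is '0', and for the remaining characters it is '1'.
dorsal spines (derived state '1') is shared by all ingroup taxa — unites the whole ingroup.
petiole constricted (derived state '0') is shared by Dromana and Ichnion — a synapomorphy uniting that clade.
fused pelvic girdle (derived state '0') is shared by Aelyx, Lithyx, and Platyinus — a synapomorphy uniting that clade.
asymmetric ears: derived state '0' in Dromana only — an autapomorphy, so it tells us nothing about relationships among taxa.
compound eyes (derived state '1') is shared by Aelyx and Lithyx — a synapomorphy uniting that clade.
stipules present (state '1') occurs in Dromana and Pachyinus but conflicts with the nesting implied by the other characters — most parsimoniously interpreted as homoplasy.
Only Aelyx, Dromana, Ichnion, Lithyx, and Platyinus show the derived state '0' for tarsal claw bifid, supporting them as a clade.
Most parsimonious ingroup topology: ((((Aelyx,Lithyx),Platyinus),(Dromana,Ichnion)),Pachyinus).
Lithyx and Aelyx share a more recent common ancestor with each other than either does with Pachyinus, so Pachyinus is the least closely related of the three.

Pachyinus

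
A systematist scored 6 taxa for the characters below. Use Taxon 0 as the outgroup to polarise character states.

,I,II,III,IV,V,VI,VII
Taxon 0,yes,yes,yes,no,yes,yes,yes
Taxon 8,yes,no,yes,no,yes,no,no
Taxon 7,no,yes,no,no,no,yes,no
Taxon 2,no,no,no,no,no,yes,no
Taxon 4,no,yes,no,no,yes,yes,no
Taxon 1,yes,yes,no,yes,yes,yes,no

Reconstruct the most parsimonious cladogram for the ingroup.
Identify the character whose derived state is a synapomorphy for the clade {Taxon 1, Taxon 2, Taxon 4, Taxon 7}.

Character polarity is set by the outgroup: the derived state is whichever differs from the outgroup's state, so for I, II, III, V, VI, VII the derived state is 'no', and for the remaining characters it is 'yes'.
I: derived state 'no' in Taxon 2, Taxon 4, and Taxon 7 only — synapomorphy for {Taxon 2, Taxon 4, Taxon 7}.
II groups Taxon 2 and Taxon 8, which is incompatible with the clades supported by the remaining characters; treating it as convergent (homoplasy) costs fewer steps than any alternative tree.
Only Taxon 1, Taxon 2, Taxon 4, and Taxon 7 show the derived state 'no' for III, supporting them as a clade.
IV: derived state 'yes' in Taxon 1 only — an autapomorphy, so it tells us nothing about relationships among taxa.
V: derived state 'no' in Taxon 2 and Taxon 7 only — synapomorphy for {Taxon 2, Taxon 7}.
VI (derived state 'no') is unique to Taxon 8 (autapomorphy; uninformative for grouping).
VII (derived state 'no') is shared by all ingroup taxa — unites the whole ingroup.
Most parsimonious ingroup topology: (Taxon 8,(((Taxon 7,Taxon 2),Taxon 4),Taxon 1)).
The clade {Taxon 1, Taxon 2, Taxon 4, Taxon 7} is supported by III: its derived state 'no' occurs in exactly those taxa and in no other taxon (including the outgroup).

III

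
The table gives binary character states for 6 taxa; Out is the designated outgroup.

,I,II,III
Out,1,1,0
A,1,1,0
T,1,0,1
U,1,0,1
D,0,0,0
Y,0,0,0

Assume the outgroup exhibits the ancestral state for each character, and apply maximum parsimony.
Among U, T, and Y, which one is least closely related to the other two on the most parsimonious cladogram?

Y

Character polarity is set by the outgroup: the derived state is whichever differs from the outgroup's state, so for I, II the derived state is '0', and for the remaining characters it is '1'.
I (derived state '0') is shared by D and Y — a synapomorphy uniting that clade.
II (derived state '0') is shared by D, T, U, and Y — a synapomorphy uniting that clade.
III (derived state '1') is shared by T and U — a synapomorphy uniting that clade.
Most parsimonious ingroup topology: (((D,Y),(U,T)),A).
T and U share a more recent common ancestor with each other than either does with Y, so Y is the least closely related of the three.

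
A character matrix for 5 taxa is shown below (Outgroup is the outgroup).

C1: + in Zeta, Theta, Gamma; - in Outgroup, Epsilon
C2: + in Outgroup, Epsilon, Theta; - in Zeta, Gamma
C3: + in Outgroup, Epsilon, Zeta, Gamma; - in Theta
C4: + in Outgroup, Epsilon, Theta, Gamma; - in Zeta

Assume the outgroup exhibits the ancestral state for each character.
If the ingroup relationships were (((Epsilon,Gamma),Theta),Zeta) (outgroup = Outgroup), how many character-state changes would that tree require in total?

6

Map each character onto (((Epsilon,Gamma),Theta),Zeta) (rooted by Outgroup) and count the minimum state changes it requires (Fitch parsimony):
C1: 2; C2: 2; C3: 1; C4: 1.
Total tree length = 6.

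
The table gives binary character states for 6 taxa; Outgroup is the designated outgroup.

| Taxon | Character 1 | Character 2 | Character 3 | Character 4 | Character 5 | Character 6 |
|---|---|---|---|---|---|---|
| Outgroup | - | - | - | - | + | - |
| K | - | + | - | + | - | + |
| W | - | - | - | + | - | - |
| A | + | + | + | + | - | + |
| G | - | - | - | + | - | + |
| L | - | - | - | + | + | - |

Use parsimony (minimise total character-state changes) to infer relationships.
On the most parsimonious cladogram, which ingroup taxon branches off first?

L

Character polarity is set by the outgroup: the derived state is whichever differs from the outgroup's state, so for Character 5 the derived state is '-', and for the remaining characters it is '+'.
Character 1 (derived state '+') is unique to A (autapomorphy; uninformative for grouping).
Only A and K show the derived state '+' for Character 2, supporting them as a clade.
Character 3 (derived state '+') is unique to A (autapomorphy; uninformative for grouping).
Character 4 (derived state '+') is shared by all ingroup taxa — unites the whole ingroup.
Character 5 (derived state '-') is shared by A, G, K, and W — a synapomorphy uniting that clade.
Character 6: derived state '+' in A, G, and K only — synapomorphy for {A, G, K}.
Most parsimonious ingroup topology: ((((K,A),G),W),L).
L is sister to the clade containing all other ingroup taxa, so it is the earliest-diverging (most basal) ingroup lineage.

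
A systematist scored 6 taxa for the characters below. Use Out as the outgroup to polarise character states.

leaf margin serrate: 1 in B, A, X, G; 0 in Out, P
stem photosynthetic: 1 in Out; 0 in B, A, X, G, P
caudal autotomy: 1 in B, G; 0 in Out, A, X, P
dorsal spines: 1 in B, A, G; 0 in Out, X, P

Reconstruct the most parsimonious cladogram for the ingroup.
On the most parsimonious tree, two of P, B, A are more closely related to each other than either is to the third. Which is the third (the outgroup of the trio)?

P

Character polarity is set by the outgroup: the derived state is whichever differs from the outgroup's state, so for stem photosynthetic the derived state is '0', and for the remaining characters it is '1'.
leaf margin serrate (derived state '1') is shared by A, B, G, and X — a synapomorphy uniting that clade.
stem photosynthetic (derived state '0') is shared by all ingroup taxa — unites the whole ingroup.
caudal autotomy: derived state '1' in B and G only — synapomorphy for {B, G}.
Only A, B, and G show the derived state '1' for dorsal spines, supporting them as a clade.
Most parsimonious ingroup topology: ((((B,G),A),X),P).
B and A share a more recent common ancestor with each other than either does with P, so P is the least closely related of the three.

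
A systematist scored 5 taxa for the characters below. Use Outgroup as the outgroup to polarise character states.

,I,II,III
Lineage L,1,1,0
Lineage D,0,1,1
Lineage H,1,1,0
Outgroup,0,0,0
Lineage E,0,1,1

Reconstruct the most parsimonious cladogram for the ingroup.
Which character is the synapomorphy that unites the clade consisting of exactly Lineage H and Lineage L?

I

The outgroup has state '0' for every character, so '1' is the derived state throughout.
I: derived state '1' in Lineage H and Lineage L only — synapomorphy for {Lineage H, Lineage L}.
All ingroup taxa share the derived state '1' for II; it defines the ingroup but does not resolve relationships within it.
III: derived state '1' in Lineage D and Lineage E only — synapomorphy for {Lineage D, Lineage E}.
Most parsimonious ingroup topology: ((Lineage L,Lineage H),(Lineage D,Lineage E)).
The clade {Lineage H, Lineage L} is supported by I: its derived state '1' occurs in exactly those taxa and in no other taxon (including the outgroup).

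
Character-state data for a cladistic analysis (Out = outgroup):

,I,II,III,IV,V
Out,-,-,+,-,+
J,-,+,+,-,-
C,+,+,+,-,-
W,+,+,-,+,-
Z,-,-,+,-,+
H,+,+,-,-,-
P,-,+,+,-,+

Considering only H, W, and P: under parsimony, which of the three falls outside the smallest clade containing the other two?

Character polarity is set by the outgroup: the derived state is whichever differs from the outgroup's state, so for III, V the derived state is '-', and for the remaining characters it is '+'.
I (derived state '+') is shared by C, H, and W — a synapomorphy uniting that clade.
Only C, H, J, P, and W show the derived state '+' for II, supporting them as a clade.
Only H and W show the derived state '-' for III, supporting them as a clade.
IV (derived state '+') is unique to W (autapomorphy; uninformative for grouping).
V (derived state '-') is shared by C, H, J, and W — a synapomorphy uniting that clade.
Most parsimonious ingroup topology: (((J,(C,(W,H))),P),Z).
H and W share a more recent common ancestor with each other than either does with P, so P is the least closely related of the three.

P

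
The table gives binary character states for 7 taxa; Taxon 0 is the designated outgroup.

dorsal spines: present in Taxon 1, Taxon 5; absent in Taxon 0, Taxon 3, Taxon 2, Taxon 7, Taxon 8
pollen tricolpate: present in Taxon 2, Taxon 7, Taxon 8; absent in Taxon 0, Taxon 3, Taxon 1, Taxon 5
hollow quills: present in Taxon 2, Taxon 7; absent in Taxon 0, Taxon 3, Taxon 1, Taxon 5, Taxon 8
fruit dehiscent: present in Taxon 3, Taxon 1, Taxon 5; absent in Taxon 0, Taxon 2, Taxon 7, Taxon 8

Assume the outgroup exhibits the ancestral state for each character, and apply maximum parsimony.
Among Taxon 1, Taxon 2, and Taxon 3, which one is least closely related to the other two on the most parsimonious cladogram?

The outgroup has state 'absent' for every character, so 'present' is the derived state throughout.
dorsal spines (derived state 'present') is shared by Taxon 1 and Taxon 5 — a synapomorphy uniting that clade.
pollen tricolpate: derived state 'present' in Taxon 2, Taxon 7, and Taxon 8 only — synapomorphy for {Taxon 2, Taxon 7, Taxon 8}.
Only Taxon 2 and Taxon 7 show the derived state 'present' for hollow quills, supporting them as a clade.
fruit dehiscent: derived state 'present' in Taxon 1, Taxon 3, and Taxon 5 only — synapomorphy for {Taxon 1, Taxon 3, Taxon 5}.
Most parsimonious ingroup topology: ((Taxon 3,(Taxon 1,Taxon 5)),((Taxon 2,Taxon 7),Taxon 8)).
Taxon 3 and Taxon 1 share a more recent common ancestor with each other than either does with Taxon 2, so Taxon 2 is the least closely related of the three.

Taxon 2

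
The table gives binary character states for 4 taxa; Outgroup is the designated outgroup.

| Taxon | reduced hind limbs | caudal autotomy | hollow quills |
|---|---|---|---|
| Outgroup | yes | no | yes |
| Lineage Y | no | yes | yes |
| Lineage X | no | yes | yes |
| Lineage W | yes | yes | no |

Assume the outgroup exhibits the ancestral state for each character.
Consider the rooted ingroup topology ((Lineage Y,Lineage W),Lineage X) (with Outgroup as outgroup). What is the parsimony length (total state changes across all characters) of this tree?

Map each character onto ((Lineage Y,Lineage W),Lineage X) (rooted by Outgroup) and count the minimum state changes it requires (Fitch parsimony):
reduced hind limbs: 2; caudal autotomy: 1; hollow quills: 1.
Total tree length = 4.

4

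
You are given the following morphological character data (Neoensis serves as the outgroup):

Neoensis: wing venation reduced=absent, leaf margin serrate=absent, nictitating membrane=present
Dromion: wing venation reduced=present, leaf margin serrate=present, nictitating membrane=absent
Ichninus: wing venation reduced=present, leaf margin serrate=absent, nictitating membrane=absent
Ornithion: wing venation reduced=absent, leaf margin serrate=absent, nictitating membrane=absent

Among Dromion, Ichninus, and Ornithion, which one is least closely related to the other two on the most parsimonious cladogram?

Ornithion

Character polarity is set by the outgroup: the derived state is whichever differs from the outgroup's state, so for nictitating membrane the derived state is 'absent', and for the remaining characters it is 'present'.
Only Dromion and Ichninus show the derived state 'present' for wing venation reduced, supporting them as a clade.
leaf margin serrate: derived state 'present' in Dromion only — an autapomorphy, so it tells us nothing about relationships among taxa.
nictitating membrane (derived state 'absent') is shared by all ingroup taxa — unites the whole ingroup.
Most parsimonious ingroup topology: ((Dromion,Ichninus),Ornithion).
Dromion and Ichninus share a more recent common ancestor with each other than either does with Ornithion, so Ornithion is the least closely related of the three.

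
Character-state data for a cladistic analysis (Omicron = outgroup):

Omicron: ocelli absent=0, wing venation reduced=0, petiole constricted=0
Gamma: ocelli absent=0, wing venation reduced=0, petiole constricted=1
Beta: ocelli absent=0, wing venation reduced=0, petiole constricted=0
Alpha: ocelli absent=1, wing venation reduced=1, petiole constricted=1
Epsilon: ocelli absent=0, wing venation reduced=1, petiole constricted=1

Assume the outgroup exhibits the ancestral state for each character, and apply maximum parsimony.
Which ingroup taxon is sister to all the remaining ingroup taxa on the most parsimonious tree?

Beta

The outgroup has state '0' for every character, so '1' is the derived state throughout.
ocelli absent (derived state '1') is unique to Alpha (autapomorphy; uninformative for grouping).
wing venation reduced: derived state '1' in Alpha and Epsilon only — synapomorphy for {Alpha, Epsilon}.
petiole constricted: derived state '1' in Alpha, Epsilon, and Gamma only — synapomorphy for {Alpha, Epsilon, Gamma}.
Most parsimonious ingroup topology: ((Gamma,(Alpha,Epsilon)),Beta).
Beta is sister to the clade containing all other ingroup taxa, so it is the earliest-diverging (most basal) ingroup lineage.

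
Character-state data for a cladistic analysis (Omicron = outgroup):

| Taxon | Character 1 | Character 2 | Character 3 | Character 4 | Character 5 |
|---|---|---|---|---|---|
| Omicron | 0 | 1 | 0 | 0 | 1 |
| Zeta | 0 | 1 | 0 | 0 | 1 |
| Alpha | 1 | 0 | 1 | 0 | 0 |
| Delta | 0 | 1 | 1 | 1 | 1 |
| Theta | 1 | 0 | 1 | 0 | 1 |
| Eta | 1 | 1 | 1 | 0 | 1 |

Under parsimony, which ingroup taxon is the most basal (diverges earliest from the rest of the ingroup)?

Character polarity is set by the outgroup: the derived state is whichever differs from the outgroup's state, so for Character 2, Character 5 the derived state is '0', and for the remaining characters it is '1'.
Character 1 (derived state '1') is shared by Alpha, Eta, and Theta — a synapomorphy uniting that clade.
Only Alpha and Theta show the derived state '0' for Character 2, supporting them as a clade.
Character 3: derived state '1' in Alpha, Delta, Eta, and Theta only — synapomorphy for {Alpha, Delta, Eta, Theta}.
Character 4: derived state '1' in Delta only — an autapomorphy, so it tells us nothing about relationships among taxa.
Character 5 (derived state '0') is unique to Alpha (autapomorphy; uninformative for grouping).
Most parsimonious ingroup topology: (Zeta,(((Alpha,Theta),Eta),Delta)).
Zeta is sister to the clade containing all other ingroup taxa, so it is the earliest-diverging (most basal) ingroup lineage.

Zeta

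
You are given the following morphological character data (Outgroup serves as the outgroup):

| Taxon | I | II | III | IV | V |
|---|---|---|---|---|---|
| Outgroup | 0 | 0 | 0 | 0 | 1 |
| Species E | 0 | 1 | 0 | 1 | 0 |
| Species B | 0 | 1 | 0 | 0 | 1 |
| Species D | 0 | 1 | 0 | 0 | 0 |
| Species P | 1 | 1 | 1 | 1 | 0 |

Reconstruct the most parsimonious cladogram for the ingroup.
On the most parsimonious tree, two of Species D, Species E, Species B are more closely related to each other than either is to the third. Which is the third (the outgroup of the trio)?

Character polarity is set by the outgroup: the derived state is whichever differs from the outgroup's state, so for V the derived state is '0', and for the remaining characters it is '1'.
I (derived state '1') is unique to Species P (autapomorphy; uninformative for grouping).
All ingroup taxa share the derived state '1' for II; it defines the ingroup but does not resolve relationships within it.
III: derived state '1' in Species P only — an autapomorphy, so it tells us nothing about relationships among taxa.
IV (derived state '1') is shared by Species E and Species P — a synapomorphy uniting that clade.
Only Species D, Species E, and Species P show the derived state '0' for V, supporting them as a clade.
Most parsimonious ingroup topology: (((Species E,Species P),Species D),Species B).
Species E and Species D share a more recent common ancestor with each other than either does with Species B, so Species B is the least closely related of the three.

Species B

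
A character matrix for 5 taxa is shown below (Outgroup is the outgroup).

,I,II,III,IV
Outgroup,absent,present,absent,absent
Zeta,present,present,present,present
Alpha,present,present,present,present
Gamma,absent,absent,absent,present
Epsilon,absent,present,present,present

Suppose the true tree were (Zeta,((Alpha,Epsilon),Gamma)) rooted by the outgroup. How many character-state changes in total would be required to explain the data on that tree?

6

Map each character onto (Zeta,((Alpha,Epsilon),Gamma)) (rooted by Outgroup) and count the minimum state changes it requires (Fitch parsimony):
I: 2; II: 1; III: 2; IV: 1.
Total tree length = 6.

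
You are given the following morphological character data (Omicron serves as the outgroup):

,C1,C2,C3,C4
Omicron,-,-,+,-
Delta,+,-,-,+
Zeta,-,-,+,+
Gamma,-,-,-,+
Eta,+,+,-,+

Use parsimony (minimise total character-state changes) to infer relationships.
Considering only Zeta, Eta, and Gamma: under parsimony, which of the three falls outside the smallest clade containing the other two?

Zeta

Character polarity is set by the outgroup: the derived state is whichever differs from the outgroup's state, so for C3 the derived state is '-', and for the remaining characters it is '+'.
C1 (derived state '+') is shared by Delta and Eta — a synapomorphy uniting that clade.
C2 (derived state '+') is unique to Eta (autapomorphy; uninformative for grouping).
C3 (derived state '-') is shared by Delta, Eta, and Gamma — a synapomorphy uniting that clade.
All ingroup taxa share the derived state '+' for C4; it defines the ingroup but does not resolve relationships within it.
Most parsimonious ingroup topology: (((Delta,Eta),Gamma),Zeta).
Eta and Gamma share a more recent common ancestor with each other than either does with Zeta, so Zeta is the least closely related of the three.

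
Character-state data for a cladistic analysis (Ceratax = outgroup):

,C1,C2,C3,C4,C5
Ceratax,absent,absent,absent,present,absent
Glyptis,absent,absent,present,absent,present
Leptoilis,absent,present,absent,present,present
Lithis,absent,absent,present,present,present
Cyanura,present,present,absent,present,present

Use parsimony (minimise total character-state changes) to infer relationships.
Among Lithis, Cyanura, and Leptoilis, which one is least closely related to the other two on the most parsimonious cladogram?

Character polarity is set by the outgroup: the derived state is whichever differs from the outgroup's state, so for C4 the derived state is 'absent', and for the remaining characters it is 'present'.
C1 (derived state 'present') is unique to Cyanura (autapomorphy; uninformative for grouping).
C2 (derived state 'present') is shared by Cyanura and Leptoilis — a synapomorphy uniting that clade.
C3: derived state 'present' in Glyptis and Lithis only — synapomorphy for {Glyptis, Lithis}.
C4: derived state 'absent' in Glyptis only — an autapomorphy, so it tells us nothing about relationships among taxa.
All ingroup taxa share the derived state 'present' for C5; it defines the ingroup but does not resolve relationships within it.
Most parsimonious ingroup topology: ((Glyptis,Lithis),(Leptoilis,Cyanura)).
Cyanura and Leptoilis share a more recent common ancestor with each other than either does with Lithis, so Lithis is the least closely related of the three.

Lithis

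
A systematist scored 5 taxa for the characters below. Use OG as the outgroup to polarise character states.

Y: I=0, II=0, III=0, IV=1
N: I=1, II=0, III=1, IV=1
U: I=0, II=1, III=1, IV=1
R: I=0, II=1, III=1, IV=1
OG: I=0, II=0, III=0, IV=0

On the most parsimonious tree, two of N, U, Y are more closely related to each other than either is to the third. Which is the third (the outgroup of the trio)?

The outgroup has state '0' for every character, so '1' is the derived state throughout.
I (derived state '1') is unique to N (autapomorphy; uninformative for grouping).
Only R and U show the derived state '1' for II, supporting them as a clade.
III: derived state '1' in N, R, and U only — synapomorphy for {N, R, U}.
IV (derived state '1') is shared by all ingroup taxa — unites the whole ingroup.
Most parsimonious ingroup topology: (Y,((U,R),N)).
U and N share a more recent common ancestor with each other than either does with Y, so Y is the least closely related of the three.

Y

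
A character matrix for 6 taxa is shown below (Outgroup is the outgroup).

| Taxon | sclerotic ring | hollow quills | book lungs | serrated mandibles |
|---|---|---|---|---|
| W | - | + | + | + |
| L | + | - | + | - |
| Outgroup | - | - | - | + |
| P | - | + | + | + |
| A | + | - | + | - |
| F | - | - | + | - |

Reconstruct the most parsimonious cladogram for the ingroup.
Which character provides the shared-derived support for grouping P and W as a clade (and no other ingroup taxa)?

Character polarity is set by the outgroup: the derived state is whichever differs from the outgroup's state, so for serrated mandibles the derived state is '-', and for the remaining characters it is '+'.
Only A and L show the derived state '+' for sclerotic ring, supporting them as a clade.
Only P and W show the derived state '+' for hollow quills, supporting them as a clade.
book lungs (derived state '+') is shared by all ingroup taxa — unites the whole ingroup.
serrated mandibles (derived state '-') is shared by A, F, and L — a synapomorphy uniting that clade.
Most parsimonious ingroup topology: ((P,W),(F,(L,A))).
The clade {P, W} is supported by hollow quills: its derived state '+' occurs in exactly those taxa and in no other taxon (including the outgroup).

hollow quills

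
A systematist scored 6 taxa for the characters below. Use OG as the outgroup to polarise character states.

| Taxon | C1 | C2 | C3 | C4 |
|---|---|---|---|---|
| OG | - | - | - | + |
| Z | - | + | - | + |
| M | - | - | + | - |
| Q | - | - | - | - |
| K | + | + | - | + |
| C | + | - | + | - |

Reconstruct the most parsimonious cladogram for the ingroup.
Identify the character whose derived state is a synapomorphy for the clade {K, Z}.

C2

Character polarity is set by the outgroup: the derived state is whichever differs from the outgroup's state, so for C4 the derived state is '-', and for the remaining characters it is '+'.
C1 groups C and K, which is incompatible with the clades supported by the remaining characters; treating it as convergent (homoplasy) costs fewer steps than any alternative tree.
Only K and Z show the derived state '+' for C2, supporting them as a clade.
Only C and M show the derived state '+' for C3, supporting them as a clade.
C4: derived state '-' in C, M, and Q only — synapomorphy for {C, M, Q}.
Most parsimonious ingroup topology: ((Z,K),((M,C),Q)).
The clade {K, Z} is supported by C2: its derived state '+' occurs in exactly those taxa and in no other taxon (including the outgroup).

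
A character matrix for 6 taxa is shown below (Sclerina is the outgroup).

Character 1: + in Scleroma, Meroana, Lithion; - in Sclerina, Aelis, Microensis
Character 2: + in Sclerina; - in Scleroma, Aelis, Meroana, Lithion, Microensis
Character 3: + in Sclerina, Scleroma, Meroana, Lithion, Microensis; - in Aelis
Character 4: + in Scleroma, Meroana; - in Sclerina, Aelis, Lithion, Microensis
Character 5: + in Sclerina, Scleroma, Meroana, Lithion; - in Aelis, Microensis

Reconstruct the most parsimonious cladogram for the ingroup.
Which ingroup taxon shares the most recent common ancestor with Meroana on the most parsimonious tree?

Scleroma

Character polarity is set by the outgroup: the derived state is whichever differs from the outgroup's state, so for Character 2, Character 3, Character 5 the derived state is '-', and for the remaining characters it is '+'.
Character 1: derived state '+' in Lithion, Meroana, and Scleroma only — synapomorphy for {Lithion, Meroana, Scleroma}.
Character 2 (derived state '-') is shared by all ingroup taxa — unites the whole ingroup.
Character 3: derived state '-' in Aelis only — an autapomorphy, so it tells us nothing about relationships among taxa.
Only Meroana and Scleroma show the derived state '+' for Character 4, supporting them as a clade.
Character 5 (derived state '-') is shared by Aelis and Microensis — a synapomorphy uniting that clade.
Most parsimonious ingroup topology: (((Scleroma,Meroana),Lithion),(Aelis,Microensis)).
Meroana and Scleroma form a cherry on this tree, so they are sister taxa.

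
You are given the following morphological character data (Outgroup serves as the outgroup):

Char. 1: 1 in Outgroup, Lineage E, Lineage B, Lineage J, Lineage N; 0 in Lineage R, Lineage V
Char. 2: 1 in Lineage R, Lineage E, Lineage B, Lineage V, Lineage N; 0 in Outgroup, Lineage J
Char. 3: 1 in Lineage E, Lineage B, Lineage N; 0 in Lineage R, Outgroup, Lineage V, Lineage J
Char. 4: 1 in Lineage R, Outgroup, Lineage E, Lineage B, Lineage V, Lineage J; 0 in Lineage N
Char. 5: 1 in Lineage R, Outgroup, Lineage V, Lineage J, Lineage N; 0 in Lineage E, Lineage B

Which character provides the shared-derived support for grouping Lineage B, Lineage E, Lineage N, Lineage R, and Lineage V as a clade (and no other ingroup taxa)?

Character polarity is set by the outgroup: the derived state is whichever differs from the outgroup's state, so for Char. 1, Char. 4, Char. 5 the derived state is '0', and for the remaining characters it is '1'.
Char. 1: derived state '0' in Lineage R and Lineage V only — synapomorphy for {Lineage R, Lineage V}.
Char. 2 (derived state '1') is shared by Lineage B, Lineage E, Lineage N, Lineage R, and Lineage V — a synapomorphy uniting that clade.
Char. 3: derived state '1' in Lineage B, Lineage E, and Lineage N only — synapomorphy for {Lineage B, Lineage E, Lineage N}.
Char. 4: derived state '0' in Lineage N only — an autapomorphy, so it tells us nothing about relationships among taxa.
Char. 5: derived state '0' in Lineage B and Lineage E only — synapomorphy for {Lineage B, Lineage E}.
Most parsimonious ingroup topology: (Lineage J,((Lineage R,Lineage V),((Lineage B,Lineage E),Lineage N))).
The clade {Lineage B, Lineage E, Lineage N, Lineage R, Lineage V} is supported by Char. 2: its derived state '1' occurs in exactly those taxa and in no other taxon (including the outgroup).

Char. 2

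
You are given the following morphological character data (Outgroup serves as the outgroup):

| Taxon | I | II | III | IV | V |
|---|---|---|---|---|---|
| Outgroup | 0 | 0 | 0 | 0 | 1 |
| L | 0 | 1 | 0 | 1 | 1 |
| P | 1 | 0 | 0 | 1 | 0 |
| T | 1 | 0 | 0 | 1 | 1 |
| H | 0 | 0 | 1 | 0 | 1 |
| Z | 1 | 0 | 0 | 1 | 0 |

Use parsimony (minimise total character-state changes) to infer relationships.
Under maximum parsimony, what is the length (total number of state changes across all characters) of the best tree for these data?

5

Character polarity is set by the outgroup: the derived state is whichever differs from the outgroup's state, so for V the derived state is '0', and for the remaining characters it is '1'.
I (derived state '1') is shared by P, T, and Z — a synapomorphy uniting that clade.
II (derived state '1') is unique to L (autapomorphy; uninformative for grouping).
III: derived state '1' in H only — an autapomorphy, so it tells us nothing about relationships among taxa.
Only L, P, T, and Z show the derived state '1' for IV, supporting them as a clade.
V (derived state '0') is shared by P and Z — a synapomorphy uniting that clade.
Most parsimonious ingroup topology: ((L,((P,Z),T)),H).
Changes per character on this tree: I: 1; II: 1; III: 1; IV: 1; V: 1.
Total = 5.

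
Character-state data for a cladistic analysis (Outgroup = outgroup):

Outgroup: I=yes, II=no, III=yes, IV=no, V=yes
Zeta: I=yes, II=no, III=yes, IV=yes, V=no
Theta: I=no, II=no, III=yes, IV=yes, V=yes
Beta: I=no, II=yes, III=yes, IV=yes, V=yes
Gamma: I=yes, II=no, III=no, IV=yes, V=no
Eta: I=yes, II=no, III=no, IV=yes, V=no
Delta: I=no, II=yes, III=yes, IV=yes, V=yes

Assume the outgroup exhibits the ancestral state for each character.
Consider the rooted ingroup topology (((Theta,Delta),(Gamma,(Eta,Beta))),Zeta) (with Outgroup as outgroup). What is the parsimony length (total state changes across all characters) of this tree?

Map each character onto (((Theta,Delta),(Gamma,(Eta,Beta))),Zeta) (rooted by Outgroup) and count the minimum state changes it requires (Fitch parsimony):
I: 2; II: 2; III: 2; IV: 1; V: 3.
Total tree length = 10.

10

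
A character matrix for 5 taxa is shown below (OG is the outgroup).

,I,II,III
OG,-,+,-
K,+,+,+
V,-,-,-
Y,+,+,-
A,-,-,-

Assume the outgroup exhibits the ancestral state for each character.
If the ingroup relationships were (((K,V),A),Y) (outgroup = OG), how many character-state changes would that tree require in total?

Map each character onto (((K,V),A),Y) (rooted by OG) and count the minimum state changes it requires (Fitch parsimony):
I: 2; II: 2; III: 1.
Total tree length = 5.

5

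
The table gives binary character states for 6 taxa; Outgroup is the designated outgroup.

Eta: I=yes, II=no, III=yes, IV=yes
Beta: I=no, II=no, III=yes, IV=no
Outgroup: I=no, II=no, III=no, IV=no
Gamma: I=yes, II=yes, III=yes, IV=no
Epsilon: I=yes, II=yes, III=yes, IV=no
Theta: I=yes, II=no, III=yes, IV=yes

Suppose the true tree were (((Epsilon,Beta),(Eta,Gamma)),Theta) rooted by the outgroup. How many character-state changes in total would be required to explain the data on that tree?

7

Map each character onto (((Epsilon,Beta),(Eta,Gamma)),Theta) (rooted by Outgroup) and count the minimum state changes it requires (Fitch parsimony):
I: 2; II: 2; III: 1; IV: 2.
Total tree length = 7.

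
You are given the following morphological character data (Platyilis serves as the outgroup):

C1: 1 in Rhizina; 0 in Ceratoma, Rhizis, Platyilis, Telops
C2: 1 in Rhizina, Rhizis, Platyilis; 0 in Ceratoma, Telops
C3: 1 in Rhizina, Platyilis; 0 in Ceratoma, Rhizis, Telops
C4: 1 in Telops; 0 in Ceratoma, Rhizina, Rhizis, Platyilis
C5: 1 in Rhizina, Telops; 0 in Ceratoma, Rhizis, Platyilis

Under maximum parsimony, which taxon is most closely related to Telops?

Character polarity is set by the outgroup: the derived state is whichever differs from the outgroup's state, so for C2, C3 the derived state is '0', and for the remaining characters it is '1'.
C1 (derived state '1') is unique to Rhizina (autapomorphy; uninformative for grouping).
C2 (derived state '0') is shared by Ceratoma and Telops — a synapomorphy uniting that clade.
C3: derived state '0' in Ceratoma, Rhizis, and Telops only — synapomorphy for {Ceratoma, Rhizis, Telops}.
C4 (derived state '1') is unique to Telops (autapomorphy; uninformative for grouping).
C5 (state '1') occurs in Rhizina and Telops but conflicts with the nesting implied by the other characters — most parsimoniously interpreted as homoplasy.
Most parsimonious ingroup topology: (Rhizina,(Rhizis,(Ceratoma,Telops))).
Telops and Ceratoma form a cherry on this tree, so they are sister taxa.

Ceratoma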